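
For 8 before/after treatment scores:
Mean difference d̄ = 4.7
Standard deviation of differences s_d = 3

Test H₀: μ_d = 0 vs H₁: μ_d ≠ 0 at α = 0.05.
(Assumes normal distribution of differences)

Answer: t = 4.4310, reject H₀

Derivation:
df = n - 1 = 7
SE = s_d/√n = 3/√8 = 1.0607
t = d̄/SE = 4.7/1.0607 = 4.4310
Critical value: t_{0.025,7} = ±2.365
p-value ≈ 0.0030
Decision: reject H₀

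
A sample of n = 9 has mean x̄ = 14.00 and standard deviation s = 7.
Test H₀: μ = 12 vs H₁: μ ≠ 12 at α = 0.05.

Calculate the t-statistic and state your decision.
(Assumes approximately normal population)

df = n - 1 = 8
SE = s/√n = 7/√9 = 2.3333
t = (x̄ - μ₀)/SE = (14.00 - 12)/2.3333 = 0.8572
Critical value: t_{0.025,8} = ±2.306
p-value ≈ 0.4163
Decision: fail to reject H₀

Answer: t = 0.8572, fail to reject H₀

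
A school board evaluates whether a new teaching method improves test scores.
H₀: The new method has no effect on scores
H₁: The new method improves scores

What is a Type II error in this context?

A Type I error (probability α) occurs when we reject a true H₀.
A Type II error (probability β) occurs when we fail to reject a false H₀.

Answer: Failing to adopt an effective teaching method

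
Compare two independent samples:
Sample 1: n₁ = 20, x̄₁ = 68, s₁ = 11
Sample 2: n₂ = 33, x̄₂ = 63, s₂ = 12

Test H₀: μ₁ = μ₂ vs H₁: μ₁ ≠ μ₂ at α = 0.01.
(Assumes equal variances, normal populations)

Pooled variance: s²_p = [19×11² + 32×12²]/(51) = 135.4314
s_p = 11.6375
SE = s_p×√(1/n₁ + 1/n₂) = 11.6375×√(1/20 + 1/33) = 3.2978
t = (x̄₁ - x̄₂)/SE = (68 - 63)/3.2978 = 1.5162
df = 51, t-critical = ±2.676
Decision: fail to reject H₀

Answer: t = 1.5162, fail to reject H₀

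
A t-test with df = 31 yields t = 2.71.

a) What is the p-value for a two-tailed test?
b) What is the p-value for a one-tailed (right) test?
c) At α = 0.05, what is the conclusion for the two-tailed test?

Using t-distribution with df = 31:
a) Two-tailed: p = 2×P(T > 2.71) = 0.0109
b) One-tailed: p = P(T > 2.71) = 0.0054
c) 0.0109 < 0.05, reject H₀

Answer: a) 0.0109, b) 0.0054, c) reject H₀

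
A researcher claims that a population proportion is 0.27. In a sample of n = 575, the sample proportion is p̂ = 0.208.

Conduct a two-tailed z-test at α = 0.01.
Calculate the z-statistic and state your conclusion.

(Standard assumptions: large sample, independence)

H₀: p = 0.27, H₁: p ≠ 0.27
Standard error: SE = √(p₀(1-p₀)/n) = √(0.27×0.73/575) = 0.018514
z-statistic: z = (p̂ - p₀)/SE = (0.208 - 0.27)/0.018514 = -3.3488
Critical value: z_0.005 = ±2.576
p-value = 0.0008
Decision: reject H₀ at α = 0.01

Answer: z = -3.3488, reject H₀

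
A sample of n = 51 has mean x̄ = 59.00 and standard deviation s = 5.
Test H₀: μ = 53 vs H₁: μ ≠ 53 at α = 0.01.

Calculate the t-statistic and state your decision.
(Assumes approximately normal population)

Answer: t = 8.5702, reject H₀

Derivation:
df = n - 1 = 50
SE = s/√n = 5/√51 = 0.7001
t = (x̄ - μ₀)/SE = (59.00 - 53)/0.7001 = 8.5702
Critical value: t_{0.005,50} = ±2.678
p-value < 0.0001
Decision: reject H₀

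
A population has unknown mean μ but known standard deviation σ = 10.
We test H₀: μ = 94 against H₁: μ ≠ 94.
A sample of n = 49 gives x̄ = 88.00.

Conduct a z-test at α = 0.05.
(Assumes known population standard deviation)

Answer: z = -4.1999, reject H₀

Derivation:
Standard error: SE = σ/√n = 10/√49 = 1.4286
z-statistic: z = (x̄ - μ₀)/SE = (88.00 - 94)/1.4286 = -4.1999
Critical value: ±1.960
p-value < 0.0001
Decision: reject H₀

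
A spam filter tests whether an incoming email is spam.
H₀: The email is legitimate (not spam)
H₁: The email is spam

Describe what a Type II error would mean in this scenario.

Answer: Letting a spam email through to the inbox

Derivation:
Type I error: rejecting H₀ when it is actually true (false positive).
Type II error: failing to reject H₀ when H₁ is actually true (false negative).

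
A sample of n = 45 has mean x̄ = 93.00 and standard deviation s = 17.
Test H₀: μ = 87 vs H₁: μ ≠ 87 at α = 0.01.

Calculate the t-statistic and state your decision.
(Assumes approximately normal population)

Answer: t = 2.3676, fail to reject H₀

Derivation:
df = n - 1 = 44
SE = s/√n = 17/√45 = 2.5342
t = (x̄ - μ₀)/SE = (93.00 - 87)/2.5342 = 2.3676
Critical value: t_{0.005,44} = ±2.692
p-value ≈ 0.0224
Decision: fail to reject H₀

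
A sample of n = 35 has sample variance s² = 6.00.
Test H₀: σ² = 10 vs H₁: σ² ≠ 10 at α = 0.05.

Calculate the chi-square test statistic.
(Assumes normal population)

Answer: χ² = 20.4000, fail to reject H₀

Derivation:
df = n - 1 = 34
χ² = (n-1)s²/σ₀² = 34×6.00/10 = 20.4000
Critical values: χ²_{0.975,34} = 19.806, χ²_{0.025,34} = 51.966
Rejection region: χ² < 19.806 or χ² > 51.966
Decision: fail to reject H₀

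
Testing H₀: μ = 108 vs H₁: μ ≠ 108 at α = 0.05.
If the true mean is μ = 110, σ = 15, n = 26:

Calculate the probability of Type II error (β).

SE = σ/√n = 15/√26 = 2.9417
Critical values: μ₀ ± z_0.025×SE = 108 ± 1.960×2.9417
Acceptance region: (102.2343, 113.7657)
Under H₁ (μ = 110): z_high = (113.7657 - 110)/2.9417 = 1.2801, z_low = (102.2343 - 110)/2.9417 = -2.6399
β = P(not reject | H₁) = Φ(1.2801) - Φ(-2.6399) ≈ 0.8956

Answer: β ≈ 0.8956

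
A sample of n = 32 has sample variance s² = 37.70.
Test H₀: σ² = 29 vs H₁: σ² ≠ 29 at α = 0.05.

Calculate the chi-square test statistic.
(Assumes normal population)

df = n - 1 = 31
χ² = (n-1)s²/σ₀² = 31×37.70/29 = 40.3000
Critical values: χ²_{0.975,31} = 17.539, χ²_{0.025,31} = 48.232
Rejection region: χ² < 17.539 or χ² > 48.232
Decision: fail to reject H₀

Answer: χ² = 40.3000, fail to reject H₀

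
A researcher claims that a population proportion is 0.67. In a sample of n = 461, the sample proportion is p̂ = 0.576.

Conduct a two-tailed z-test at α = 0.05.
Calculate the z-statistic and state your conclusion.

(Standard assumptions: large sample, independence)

Answer: z = -4.2922, reject H₀

Derivation:
H₀: p = 0.67, H₁: p ≠ 0.67
Standard error: SE = √(p₀(1-p₀)/n) = √(0.67×0.33/461) = 0.021900
z-statistic: z = (p̂ - p₀)/SE = (0.576 - 0.67)/0.021900 = -4.2922
Critical value: z_0.025 = ±1.960
p-value < 0.0001
Decision: reject H₀ at α = 0.05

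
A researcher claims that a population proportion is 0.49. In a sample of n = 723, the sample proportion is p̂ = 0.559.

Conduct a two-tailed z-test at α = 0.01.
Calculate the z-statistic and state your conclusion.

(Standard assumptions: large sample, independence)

H₀: p = 0.49, H₁: p ≠ 0.49
Standard error: SE = √(p₀(1-p₀)/n) = √(0.49×0.51/723) = 0.018591
z-statistic: z = (p̂ - p₀)/SE = (0.559 - 0.49)/0.018591 = 3.7115
Critical value: z_0.005 = ±2.576
p-value = 0.0002
Decision: reject H₀ at α = 0.01

Answer: z = 3.7115, reject H₀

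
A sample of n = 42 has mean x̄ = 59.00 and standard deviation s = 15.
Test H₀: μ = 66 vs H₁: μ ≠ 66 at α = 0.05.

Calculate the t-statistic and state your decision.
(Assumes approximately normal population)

df = n - 1 = 41
SE = s/√n = 15/√42 = 2.3146
t = (x̄ - μ₀)/SE = (59.00 - 66)/2.3146 = -3.0243
Critical value: t_{0.025,41} = ±2.020
p-value ≈ 0.0043
Decision: reject H₀

Answer: t = -3.0243, reject H₀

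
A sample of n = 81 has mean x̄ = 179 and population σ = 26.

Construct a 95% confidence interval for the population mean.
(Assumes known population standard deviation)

Confidence level: 95%, α = 0.05
z_0.025 = 1.960
SE = σ/√n = 26/√81 = 2.8889
Margin of error = 1.960 × 2.8889 = 5.6622
CI: x̄ ± margin = 179 ± 5.6622
CI: (173.3378, 184.6622)

Answer: (173.3378, 184.6622)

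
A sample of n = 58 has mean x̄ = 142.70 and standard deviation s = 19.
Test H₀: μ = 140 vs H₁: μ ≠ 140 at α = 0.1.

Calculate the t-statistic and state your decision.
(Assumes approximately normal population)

df = n - 1 = 57
SE = s/√n = 19/√58 = 2.4948
t = (x̄ - μ₀)/SE = (142.70 - 140)/2.4948 = 1.0823
Critical value: t_{0.05,57} = ±1.672
p-value ≈ 0.2837
Decision: fail to reject H₀

Answer: t = 1.0823, fail to reject H₀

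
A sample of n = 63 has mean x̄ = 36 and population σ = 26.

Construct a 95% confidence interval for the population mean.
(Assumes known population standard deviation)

Confidence level: 95%, α = 0.05
z_0.025 = 1.960
SE = σ/√n = 26/√63 = 3.2757
Margin of error = 1.960 × 3.2757 = 6.4204
CI: x̄ ± margin = 36 ± 6.4204
CI: (29.5796, 42.4204)

Answer: (29.5796, 42.4204)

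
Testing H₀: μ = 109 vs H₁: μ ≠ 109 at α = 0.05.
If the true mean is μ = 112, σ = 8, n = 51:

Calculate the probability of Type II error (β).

Answer: β ≈ 0.2363

Derivation:
SE = σ/√n = 8/√51 = 1.1202
Critical values: μ₀ ± z_0.025×SE = 109 ± 1.960×1.1202
Acceptance region: (106.8044, 111.1956)
Under H₁ (μ = 112): z_high = (111.1956 - 112)/1.1202 = -0.7181, z_low = (106.8044 - 112)/1.1202 = -4.6381
β = P(not reject | H₁) = Φ(-0.7181) - Φ(-4.6381) ≈ 0.2363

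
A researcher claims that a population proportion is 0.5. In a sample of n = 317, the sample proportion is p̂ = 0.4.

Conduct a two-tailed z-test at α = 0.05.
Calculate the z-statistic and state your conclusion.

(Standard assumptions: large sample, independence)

H₀: p = 0.5, H₁: p ≠ 0.5
Standard error: SE = √(p₀(1-p₀)/n) = √(0.5×0.5/317) = 0.028083
z-statistic: z = (p̂ - p₀)/SE = (0.4 - 0.5)/0.028083 = -3.5609
Critical value: z_0.025 = ±1.960
p-value = 0.0004
Decision: reject H₀ at α = 0.05

Answer: z = -3.5609, reject H₀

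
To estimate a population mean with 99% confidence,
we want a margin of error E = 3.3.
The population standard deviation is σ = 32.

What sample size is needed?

Answer: n = 624

Derivation:
z_0.005 = 2.576
n = (z×σ/E)² = (2.576×32/3.3)²
n = 623.9701
Round up: n = 624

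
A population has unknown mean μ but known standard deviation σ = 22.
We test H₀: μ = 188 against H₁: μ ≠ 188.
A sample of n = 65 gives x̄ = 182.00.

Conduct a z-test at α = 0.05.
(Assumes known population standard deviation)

Answer: z = -2.1988, reject H₀

Derivation:
Standard error: SE = σ/√n = 22/√65 = 2.7288
z-statistic: z = (x̄ - μ₀)/SE = (182.00 - 188)/2.7288 = -2.1988
Critical value: ±1.960
p-value = 0.0279
Decision: reject H₀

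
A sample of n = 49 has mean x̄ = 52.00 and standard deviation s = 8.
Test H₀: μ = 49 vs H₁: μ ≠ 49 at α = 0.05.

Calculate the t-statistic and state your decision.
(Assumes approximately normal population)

Answer: t = 2.6249, reject H₀

Derivation:
df = n - 1 = 48
SE = s/√n = 8/√49 = 1.1429
t = (x̄ - μ₀)/SE = (52.00 - 49)/1.1429 = 2.6249
Critical value: t_{0.025,48} = ±2.011
p-value ≈ 0.0116
Decision: reject H₀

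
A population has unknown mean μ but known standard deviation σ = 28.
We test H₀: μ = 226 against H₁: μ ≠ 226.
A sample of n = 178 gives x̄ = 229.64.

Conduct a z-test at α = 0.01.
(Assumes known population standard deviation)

Standard error: SE = σ/√n = 28/√178 = 2.0987
z-statistic: z = (x̄ - μ₀)/SE = (229.64 - 226)/2.0987 = 1.7344
Critical value: ±2.576
p-value = 0.0828
Decision: fail to reject H₀

Answer: z = 1.7344, fail to reject H₀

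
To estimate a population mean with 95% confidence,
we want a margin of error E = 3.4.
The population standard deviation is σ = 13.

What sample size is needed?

Answer: n = 57

Derivation:
z_0.025 = 1.960
n = (z×σ/E)² = (1.960×13/3.4)²
n = 56.1618
Round up: n = 57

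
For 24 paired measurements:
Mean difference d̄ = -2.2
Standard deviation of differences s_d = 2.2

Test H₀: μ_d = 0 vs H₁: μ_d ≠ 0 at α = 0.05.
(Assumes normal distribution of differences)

df = n - 1 = 23
SE = s_d/√n = 2.2/√24 = 0.4491
t = d̄/SE = -2.2/0.4491 = -4.8987
Critical value: t_{0.025,23} = ±2.069
p-value ≈ 0.0001
Decision: reject H₀

Answer: t = -4.8987, reject H₀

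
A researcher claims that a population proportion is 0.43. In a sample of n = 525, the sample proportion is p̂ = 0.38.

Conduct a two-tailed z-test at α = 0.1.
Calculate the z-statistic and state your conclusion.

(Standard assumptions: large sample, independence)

H₀: p = 0.43, H₁: p ≠ 0.43
Standard error: SE = √(p₀(1-p₀)/n) = √(0.43×0.57/525) = 0.021607
z-statistic: z = (p̂ - p₀)/SE = (0.38 - 0.43)/0.021607 = -2.3141
Critical value: z_0.05 = ±1.645
p-value = 0.0207
Decision: reject H₀ at α = 0.1

Answer: z = -2.3141, reject H₀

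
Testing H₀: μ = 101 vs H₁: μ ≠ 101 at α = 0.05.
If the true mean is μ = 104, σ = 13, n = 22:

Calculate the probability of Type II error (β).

SE = σ/√n = 13/√22 = 2.7716
Critical values: μ₀ ± z_0.025×SE = 101 ± 1.960×2.7716
Acceptance region: (95.5677, 106.4323)
Under H₁ (μ = 104): z_high = (106.4323 - 104)/2.7716 = 0.8776, z_low = (95.5677 - 104)/2.7716 = -3.0424
β = P(not reject | H₁) = Φ(0.8776) - Φ(-3.0424) ≈ 0.8087

Answer: β ≈ 0.8087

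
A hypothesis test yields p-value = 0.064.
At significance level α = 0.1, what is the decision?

Compare p-value to α:
0.064 < 0.1
Decision: reject H₀

Answer: reject H₀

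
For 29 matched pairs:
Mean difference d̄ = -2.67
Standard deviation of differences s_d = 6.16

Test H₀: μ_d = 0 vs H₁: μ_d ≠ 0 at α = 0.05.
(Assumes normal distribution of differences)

df = n - 1 = 28
SE = s_d/√n = 6.16/√29 = 1.1439
t = d̄/SE = -2.67/1.1439 = -2.3341
Critical value: t_{0.025,28} = ±2.048
p-value ≈ 0.0270
Decision: reject H₀

Answer: t = -2.3341, reject H₀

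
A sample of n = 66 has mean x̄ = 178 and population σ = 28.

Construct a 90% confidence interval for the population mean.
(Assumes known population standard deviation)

Answer: (172.3303, 183.6697)

Derivation:
Confidence level: 90%, α = 0.1
z_0.05 = 1.645
SE = σ/√n = 28/√66 = 3.4466
Margin of error = 1.645 × 3.4466 = 5.6697
CI: x̄ ± margin = 178 ± 5.6697
CI: (172.3303, 183.6697)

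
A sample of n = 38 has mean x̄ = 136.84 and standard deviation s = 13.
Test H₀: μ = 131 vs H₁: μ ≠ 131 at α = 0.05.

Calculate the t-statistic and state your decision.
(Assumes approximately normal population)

df = n - 1 = 37
SE = s/√n = 13/√38 = 2.1089
t = (x̄ - μ₀)/SE = (136.84 - 131)/2.1089 = 2.7692
Critical value: t_{0.025,37} = ±2.026
p-value ≈ 0.0087
Decision: reject H₀

Answer: t = 2.7692, reject H₀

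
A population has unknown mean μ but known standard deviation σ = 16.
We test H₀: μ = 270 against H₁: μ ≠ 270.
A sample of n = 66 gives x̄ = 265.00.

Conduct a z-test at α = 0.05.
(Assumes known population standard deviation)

Standard error: SE = σ/√n = 16/√66 = 1.9695
z-statistic: z = (x̄ - μ₀)/SE = (265.00 - 270)/1.9695 = -2.5387
Critical value: ±1.960
p-value = 0.0111
Decision: reject H₀

Answer: z = -2.5387, reject H₀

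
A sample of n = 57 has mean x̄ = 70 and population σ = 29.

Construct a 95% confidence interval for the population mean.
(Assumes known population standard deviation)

Confidence level: 95%, α = 0.05
z_0.025 = 1.960
SE = σ/√n = 29/√57 = 3.8411
Margin of error = 1.960 × 3.8411 = 7.5286
CI: x̄ ± margin = 70 ± 7.5286
CI: (62.4714, 77.5286)

Answer: (62.4714, 77.5286)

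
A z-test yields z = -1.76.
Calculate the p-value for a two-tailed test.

For z = -1.76:
p = 2×P(Z > |-1.76|) = 2×(1 - Φ(1.76)) = 0.0784

Answer: p-value ≈ 0.0784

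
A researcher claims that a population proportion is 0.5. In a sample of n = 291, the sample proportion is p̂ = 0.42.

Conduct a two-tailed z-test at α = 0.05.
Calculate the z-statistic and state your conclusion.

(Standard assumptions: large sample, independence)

H₀: p = 0.5, H₁: p ≠ 0.5
Standard error: SE = √(p₀(1-p₀)/n) = √(0.5×0.5/291) = 0.029311
z-statistic: z = (p̂ - p₀)/SE = (0.42 - 0.5)/0.029311 = -2.7294
Critical value: z_0.025 = ±1.960
p-value = 0.0063
Decision: reject H₀ at α = 0.05

Answer: z = -2.7294, reject H₀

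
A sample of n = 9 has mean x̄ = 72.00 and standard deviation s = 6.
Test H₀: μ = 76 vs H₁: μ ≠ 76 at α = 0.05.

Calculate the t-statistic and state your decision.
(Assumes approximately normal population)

Answer: t = -2.0000, fail to reject H₀

Derivation:
df = n - 1 = 8
SE = s/√n = 6/√9 = 2.0000
t = (x̄ - μ₀)/SE = (72.00 - 76)/2.0000 = -2.0000
Critical value: t_{0.025,8} = ±2.306
p-value ≈ 0.0805
Decision: fail to reject H₀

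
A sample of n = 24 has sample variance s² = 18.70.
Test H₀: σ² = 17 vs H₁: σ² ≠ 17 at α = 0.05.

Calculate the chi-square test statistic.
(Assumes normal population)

df = n - 1 = 23
χ² = (n-1)s²/σ₀² = 23×18.70/17 = 25.3000
Critical values: χ²_{0.975,23} = 11.689, χ²_{0.025,23} = 38.076
Rejection region: χ² < 11.689 or χ² > 38.076
Decision: fail to reject H₀

Answer: χ² = 25.3000, fail to reject H₀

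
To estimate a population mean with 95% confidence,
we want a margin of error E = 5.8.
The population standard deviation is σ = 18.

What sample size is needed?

Answer: n = 37

Derivation:
z_0.025 = 1.960
n = (z×σ/E)² = (1.960×18/5.8)²
n = 36.999952
Round up: n = 37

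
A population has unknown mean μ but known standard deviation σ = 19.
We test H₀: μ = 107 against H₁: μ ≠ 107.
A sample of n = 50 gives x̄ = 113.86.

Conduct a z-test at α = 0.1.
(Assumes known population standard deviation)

Answer: z = 2.5530, reject H₀

Derivation:
Standard error: SE = σ/√n = 19/√50 = 2.6870
z-statistic: z = (x̄ - μ₀)/SE = (113.86 - 107)/2.6870 = 2.5530
Critical value: ±1.645
p-value = 0.0107
Decision: reject H₀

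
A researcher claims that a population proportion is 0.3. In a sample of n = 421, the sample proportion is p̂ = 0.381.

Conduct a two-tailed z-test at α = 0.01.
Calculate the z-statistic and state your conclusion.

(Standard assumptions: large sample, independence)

Answer: z = 3.6268, reject H₀

Derivation:
H₀: p = 0.3, H₁: p ≠ 0.3
Standard error: SE = √(p₀(1-p₀)/n) = √(0.3×0.7/421) = 0.022334
z-statistic: z = (p̂ - p₀)/SE = (0.381 - 0.3)/0.022334 = 3.6268
Critical value: z_0.005 = ±2.576
p-value = 0.0003
Decision: reject H₀ at α = 0.01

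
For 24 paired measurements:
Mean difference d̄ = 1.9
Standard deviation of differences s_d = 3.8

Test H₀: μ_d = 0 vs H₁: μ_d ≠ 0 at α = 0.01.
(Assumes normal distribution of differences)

Answer: t = 2.4494, fail to reject H₀

Derivation:
df = n - 1 = 23
SE = s_d/√n = 3.8/√24 = 0.7757
t = d̄/SE = 1.9/0.7757 = 2.4494
Critical value: t_{0.005,23} = ±2.807
p-value ≈ 0.0223
Decision: fail to reject H₀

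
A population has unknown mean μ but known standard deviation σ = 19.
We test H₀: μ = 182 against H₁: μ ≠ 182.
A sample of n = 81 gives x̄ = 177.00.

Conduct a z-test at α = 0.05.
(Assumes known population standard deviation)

Answer: z = -2.3684, reject H₀

Derivation:
Standard error: SE = σ/√n = 19/√81 = 2.1111
z-statistic: z = (x̄ - μ₀)/SE = (177.00 - 182)/2.1111 = -2.3684
Critical value: ±1.960
p-value = 0.0179
Decision: reject H₀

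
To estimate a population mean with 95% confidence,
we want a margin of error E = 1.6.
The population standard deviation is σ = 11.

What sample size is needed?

z_0.025 = 1.960
n = (z×σ/E)² = (1.960×11/1.6)²
n = 181.5756
Round up: n = 182

Answer: n = 182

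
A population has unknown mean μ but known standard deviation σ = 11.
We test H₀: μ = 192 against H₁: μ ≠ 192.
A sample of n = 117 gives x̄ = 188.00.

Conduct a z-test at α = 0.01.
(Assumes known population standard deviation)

Answer: z = -3.9331, reject H₀

Derivation:
Standard error: SE = σ/√n = 11/√117 = 1.0170
z-statistic: z = (x̄ - μ₀)/SE = (188.00 - 192)/1.0170 = -3.9331
Critical value: ±2.576
p-value = 0.0001
Decision: reject H₀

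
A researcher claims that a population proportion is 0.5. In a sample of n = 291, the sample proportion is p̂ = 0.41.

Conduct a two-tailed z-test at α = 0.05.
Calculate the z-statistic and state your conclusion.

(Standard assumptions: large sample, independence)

Answer: z = -3.0705, reject H₀

Derivation:
H₀: p = 0.5, H₁: p ≠ 0.5
Standard error: SE = √(p₀(1-p₀)/n) = √(0.5×0.5/291) = 0.029311
z-statistic: z = (p̂ - p₀)/SE = (0.41 - 0.5)/0.029311 = -3.0705
Critical value: z_0.025 = ±1.960
p-value = 0.0021
Decision: reject H₀ at α = 0.05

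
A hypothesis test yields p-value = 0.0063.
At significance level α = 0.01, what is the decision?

Compare p-value to α:
0.0063 < 0.01
Decision: reject H₀

Answer: reject H₀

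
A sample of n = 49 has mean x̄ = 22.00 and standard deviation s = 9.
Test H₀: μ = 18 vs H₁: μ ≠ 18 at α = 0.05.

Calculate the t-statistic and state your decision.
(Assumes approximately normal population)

Answer: t = 3.1111, reject H₀

Derivation:
df = n - 1 = 48
SE = s/√n = 9/√49 = 1.2857
t = (x̄ - μ₀)/SE = (22.00 - 18)/1.2857 = 3.1111
Critical value: t_{0.025,48} = ±2.011
p-value ≈ 0.0031
Decision: reject H₀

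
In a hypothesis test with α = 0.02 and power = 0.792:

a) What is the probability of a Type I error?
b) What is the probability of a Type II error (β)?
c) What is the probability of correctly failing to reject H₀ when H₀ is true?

a) Type I error probability = α = 0.02
b) Power = P(reject H₀ | H₁ true) = 1 - β = 0.792, so Type II error probability = β = 1 - Power = 0.208
c) P(fail to reject H₀ | H₀ true) = 1 - α = 0.98

Answer: a) 0.02, b) 0.208, c) 0.98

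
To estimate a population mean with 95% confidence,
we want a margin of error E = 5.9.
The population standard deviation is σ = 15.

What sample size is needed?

Answer: n = 25

Derivation:
z_0.025 = 1.960
n = (z×σ/E)² = (1.960×15/5.9)²
n = 24.8308
Round up: n = 25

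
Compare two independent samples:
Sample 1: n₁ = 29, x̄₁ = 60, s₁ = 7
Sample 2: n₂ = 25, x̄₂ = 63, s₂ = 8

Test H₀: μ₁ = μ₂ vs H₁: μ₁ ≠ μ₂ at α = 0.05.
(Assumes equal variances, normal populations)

Answer: t = -1.4699, fail to reject H₀

Derivation:
Pooled variance: s²_p = [28×7² + 24×8²]/(52) = 55.9231
s_p = 7.4782
SE = s_p×√(1/n₁ + 1/n₂) = 7.4782×√(1/29 + 1/25) = 2.0409
t = (x̄₁ - x̄₂)/SE = (60 - 63)/2.0409 = -1.4699
df = 52, t-critical = ±2.007
Decision: fail to reject H₀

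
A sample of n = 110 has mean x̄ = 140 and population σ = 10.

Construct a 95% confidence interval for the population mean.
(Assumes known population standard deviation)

Confidence level: 95%, α = 0.05
z_0.025 = 1.960
SE = σ/√n = 10/√110 = 0.9535
Margin of error = 1.960 × 0.9535 = 1.8689
CI: x̄ ± margin = 140 ± 1.8689
CI: (138.1311, 141.8689)

Answer: (138.1311, 141.8689)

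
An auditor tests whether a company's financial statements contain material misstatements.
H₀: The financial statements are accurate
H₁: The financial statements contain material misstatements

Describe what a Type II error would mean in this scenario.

Answer: Failing to detect material misstatements that are actually present

Derivation:
A Type I error (probability α) occurs when we reject a true H₀.
A Type II error (probability β) occurs when we fail to reject a false H₀.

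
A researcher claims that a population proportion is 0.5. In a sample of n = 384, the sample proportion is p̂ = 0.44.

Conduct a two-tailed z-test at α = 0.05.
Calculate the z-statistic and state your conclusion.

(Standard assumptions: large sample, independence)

H₀: p = 0.5, H₁: p ≠ 0.5
Standard error: SE = √(p₀(1-p₀)/n) = √(0.5×0.5/384) = 0.025516
z-statistic: z = (p̂ - p₀)/SE = (0.44 - 0.5)/0.025516 = -2.3515
Critical value: z_0.025 = ±1.960
p-value = 0.0187
Decision: reject H₀ at α = 0.05

Answer: z = -2.3515, reject H₀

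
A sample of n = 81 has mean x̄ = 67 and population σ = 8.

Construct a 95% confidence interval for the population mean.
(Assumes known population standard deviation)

Confidence level: 95%, α = 0.05
z_0.025 = 1.960
SE = σ/√n = 8/√81 = 0.8889
Margin of error = 1.960 × 0.8889 = 1.7422
CI: x̄ ± margin = 67 ± 1.7422
CI: (65.2578, 68.7422)

Answer: (65.2578, 68.7422)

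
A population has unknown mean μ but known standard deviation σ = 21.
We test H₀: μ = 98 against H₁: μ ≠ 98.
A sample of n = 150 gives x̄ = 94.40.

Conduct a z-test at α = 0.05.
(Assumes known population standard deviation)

Standard error: SE = σ/√n = 21/√150 = 1.7146
z-statistic: z = (x̄ - μ₀)/SE = (94.40 - 98)/1.7146 = -2.0996
Critical value: ±1.960
p-value = 0.0358
Decision: reject H₀

Answer: z = -2.0996, reject H₀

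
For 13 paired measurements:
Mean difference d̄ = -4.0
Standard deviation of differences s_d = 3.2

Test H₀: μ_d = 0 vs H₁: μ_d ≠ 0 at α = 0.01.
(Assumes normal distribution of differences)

df = n - 1 = 12
SE = s_d/√n = 3.2/√13 = 0.8875
t = d̄/SE = -4.0/0.8875 = -4.5070
Critical value: t_{0.005,12} = ±3.055
p-value ≈ 0.0007
Decision: reject H₀

Answer: t = -4.5070, reject H₀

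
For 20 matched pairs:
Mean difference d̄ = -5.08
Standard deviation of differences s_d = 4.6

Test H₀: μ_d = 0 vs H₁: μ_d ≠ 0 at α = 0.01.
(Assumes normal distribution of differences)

df = n - 1 = 19
SE = s_d/√n = 4.6/√20 = 1.0286
t = d̄/SE = -5.08/1.0286 = -4.9388
Critical value: t_{0.005,19} = ±2.861
p-value ≈ 0.0001
Decision: reject H₀

Answer: t = -4.9388, reject H₀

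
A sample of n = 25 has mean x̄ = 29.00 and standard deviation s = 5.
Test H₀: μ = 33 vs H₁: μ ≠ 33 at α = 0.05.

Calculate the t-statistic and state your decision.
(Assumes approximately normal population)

Answer: t = -4.0000, reject H₀

Derivation:
df = n - 1 = 24
SE = s/√n = 5/√25 = 1.0000
t = (x̄ - μ₀)/SE = (29.00 - 33)/1.0000 = -4.0000
Critical value: t_{0.025,24} = ±2.064
p-value ≈ 0.0005
Decision: reject H₀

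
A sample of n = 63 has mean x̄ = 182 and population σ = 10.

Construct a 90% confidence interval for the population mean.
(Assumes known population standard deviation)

Answer: (179.9275, 184.0725)

Derivation:
Confidence level: 90%, α = 0.1
z_0.05 = 1.645
SE = σ/√n = 10/√63 = 1.2599
Margin of error = 1.645 × 1.2599 = 2.0725
CI: x̄ ± margin = 182 ± 2.0725
CI: (179.9275, 184.0725)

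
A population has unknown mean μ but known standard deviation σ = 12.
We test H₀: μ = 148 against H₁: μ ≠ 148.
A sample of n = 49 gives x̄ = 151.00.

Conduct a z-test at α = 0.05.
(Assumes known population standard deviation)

Answer: z = 1.7500, fail to reject H₀

Derivation:
Standard error: SE = σ/√n = 12/√49 = 1.7143
z-statistic: z = (x̄ - μ₀)/SE = (151.00 - 148)/1.7143 = 1.7500
Critical value: ±1.960
p-value = 0.0801
Decision: fail to reject H₀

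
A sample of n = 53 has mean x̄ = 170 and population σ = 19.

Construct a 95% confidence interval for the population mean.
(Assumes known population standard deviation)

Answer: (164.8846, 175.1154)

Derivation:
Confidence level: 95%, α = 0.05
z_0.025 = 1.960
SE = σ/√n = 19/√53 = 2.6099
Margin of error = 1.960 × 2.6099 = 5.1154
CI: x̄ ± margin = 170 ± 5.1154
CI: (164.8846, 175.1154)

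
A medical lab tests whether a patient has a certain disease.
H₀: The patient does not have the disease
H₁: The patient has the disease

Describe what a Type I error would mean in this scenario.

Type I error: rejecting H₀ when it is actually true (false positive).
Type II error: failing to reject H₀ when H₁ is actually true (false negative).

Answer: Diagnosing a healthy patient as having the disease (false positive)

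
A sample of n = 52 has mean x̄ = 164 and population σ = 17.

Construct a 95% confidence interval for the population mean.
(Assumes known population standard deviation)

Confidence level: 95%, α = 0.05
z_0.025 = 1.960
SE = σ/√n = 17/√52 = 2.3575
Margin of error = 1.960 × 2.3575 = 4.6207
CI: x̄ ± margin = 164 ± 4.6207
CI: (159.3793, 168.6207)

Answer: (159.3793, 168.6207)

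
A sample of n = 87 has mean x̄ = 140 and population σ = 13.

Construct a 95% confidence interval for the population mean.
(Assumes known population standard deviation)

Answer: (137.2683, 142.7317)

Derivation:
Confidence level: 95%, α = 0.05
z_0.025 = 1.960
SE = σ/√n = 13/√87 = 1.3937
Margin of error = 1.960 × 1.3937 = 2.7317
CI: x̄ ± margin = 140 ± 2.7317
CI: (137.2683, 142.7317)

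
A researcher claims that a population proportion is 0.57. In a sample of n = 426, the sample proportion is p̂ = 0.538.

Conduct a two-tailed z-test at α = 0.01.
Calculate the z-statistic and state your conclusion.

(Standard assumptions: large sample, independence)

H₀: p = 0.57, H₁: p ≠ 0.57
Standard error: SE = √(p₀(1-p₀)/n) = √(0.57×0.43/426) = 0.023986
z-statistic: z = (p̂ - p₀)/SE = (0.538 - 0.57)/0.023986 = -1.3341
Critical value: z_0.005 = ±2.576
p-value = 0.1822
Decision: fail to reject H₀ at α = 0.01

Answer: z = -1.3341, fail to reject H₀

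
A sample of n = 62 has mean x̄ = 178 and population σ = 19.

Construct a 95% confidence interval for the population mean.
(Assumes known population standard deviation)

Answer: (173.2705, 182.7295)

Derivation:
Confidence level: 95%, α = 0.05
z_0.025 = 1.960
SE = σ/√n = 19/√62 = 2.4130
Margin of error = 1.960 × 2.4130 = 4.7295
CI: x̄ ± margin = 178 ± 4.7295
CI: (173.2705, 182.7295)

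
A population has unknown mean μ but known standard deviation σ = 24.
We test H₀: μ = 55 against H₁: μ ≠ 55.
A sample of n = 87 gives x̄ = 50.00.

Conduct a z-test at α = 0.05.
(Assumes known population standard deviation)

Standard error: SE = σ/√n = 24/√87 = 2.5731
z-statistic: z = (x̄ - μ₀)/SE = (50.00 - 55)/2.5731 = -1.9432
Critical value: ±1.960
p-value = 0.0520
Decision: fail to reject H₀

Answer: z = -1.9432, fail to reject H₀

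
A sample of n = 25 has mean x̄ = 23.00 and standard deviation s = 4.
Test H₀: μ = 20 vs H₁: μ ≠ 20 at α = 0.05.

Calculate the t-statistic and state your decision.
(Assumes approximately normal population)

df = n - 1 = 24
SE = s/√n = 4/√25 = 0.8000
t = (x̄ - μ₀)/SE = (23.00 - 20)/0.8000 = 3.7500
Critical value: t_{0.025,24} = ±2.064
p-value ≈ 0.0010
Decision: reject H₀

Answer: t = 3.7500, reject H₀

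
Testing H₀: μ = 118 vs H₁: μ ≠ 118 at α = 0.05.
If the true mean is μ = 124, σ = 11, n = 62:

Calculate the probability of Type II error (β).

SE = σ/√n = 11/√62 = 1.3970
Critical values: μ₀ ± z_0.025×SE = 118 ± 1.960×1.3970
Acceptance region: (115.2619, 120.7381)
Under H₁ (μ = 124): z_high = (120.7381 - 124)/1.3970 = -2.3349, z_low = (115.2619 - 124)/1.3970 = -6.2549
β = P(not reject | H₁) = Φ(-2.3349) - Φ(-6.2549) ≈ 0.0098

Answer: β ≈ 0.0098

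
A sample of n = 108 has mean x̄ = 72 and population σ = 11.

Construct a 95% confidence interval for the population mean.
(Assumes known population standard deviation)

Confidence level: 95%, α = 0.05
z_0.025 = 1.960
SE = σ/√n = 11/√108 = 1.0585
Margin of error = 1.960 × 1.0585 = 2.0747
CI: x̄ ± margin = 72 ± 2.0747
CI: (69.9253, 74.0747)

Answer: (69.9253, 74.0747)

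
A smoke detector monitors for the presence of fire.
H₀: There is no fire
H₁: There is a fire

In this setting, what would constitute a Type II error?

Answer: The alarm fails to sound when there actually is a fire

Derivation:
Type I error (α): Rejecting H₀ when H₀ is true
Type II error (β): Failing to reject H₀ when H₁ is true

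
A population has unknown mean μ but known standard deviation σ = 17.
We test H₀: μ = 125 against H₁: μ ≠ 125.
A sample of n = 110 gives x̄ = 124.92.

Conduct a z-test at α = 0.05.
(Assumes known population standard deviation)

Answer: z = -0.0494, fail to reject H₀

Derivation:
Standard error: SE = σ/√n = 17/√110 = 1.6209
z-statistic: z = (x̄ - μ₀)/SE = (124.92 - 125)/1.6209 = -0.0494
Critical value: ±1.960
p-value = 0.9606
Decision: fail to reject H₀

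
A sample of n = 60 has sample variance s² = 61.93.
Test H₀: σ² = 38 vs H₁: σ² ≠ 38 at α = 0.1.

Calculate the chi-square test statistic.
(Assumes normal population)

df = n - 1 = 59
χ² = (n-1)s²/σ₀² = 59×61.93/38 = 96.1545
Critical values: χ²_{0.95,59} = 42.339, χ²_{0.05,59} = 77.931
Rejection region: χ² < 42.339 or χ² > 77.931
Decision: reject H₀

Answer: χ² = 96.1545, reject H₀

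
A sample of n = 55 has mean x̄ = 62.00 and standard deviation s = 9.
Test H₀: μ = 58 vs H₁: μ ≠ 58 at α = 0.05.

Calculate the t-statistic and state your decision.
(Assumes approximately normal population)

df = n - 1 = 54
SE = s/√n = 9/√55 = 1.2136
t = (x̄ - μ₀)/SE = (62.00 - 58)/1.2136 = 3.2960
Critical value: t_{0.025,54} = ±2.005
p-value ≈ 0.0017
Decision: reject H₀

Answer: t = 3.2960, reject H₀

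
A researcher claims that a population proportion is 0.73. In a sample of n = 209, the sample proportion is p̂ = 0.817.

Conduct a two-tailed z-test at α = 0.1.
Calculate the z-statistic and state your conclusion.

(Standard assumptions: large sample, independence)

Answer: z = 2.8330, reject H₀

Derivation:
H₀: p = 0.73, H₁: p ≠ 0.73
Standard error: SE = √(p₀(1-p₀)/n) = √(0.73×0.27/209) = 0.030709
z-statistic: z = (p̂ - p₀)/SE = (0.817 - 0.73)/0.030709 = 2.8330
Critical value: z_0.05 = ±1.645
p-value = 0.0046
Decision: reject H₀ at α = 0.1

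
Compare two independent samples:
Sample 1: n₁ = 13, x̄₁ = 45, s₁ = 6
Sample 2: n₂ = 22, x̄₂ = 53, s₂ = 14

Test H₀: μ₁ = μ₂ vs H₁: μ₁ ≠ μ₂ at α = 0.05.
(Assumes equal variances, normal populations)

Pooled variance: s²_p = [12×6² + 21×14²]/(33) = 137.8182
s_p = 11.7396
SE = s_p×√(1/n₁ + 1/n₂) = 11.7396×√(1/13 + 1/22) = 4.1068
t = (x̄₁ - x̄₂)/SE = (45 - 53)/4.1068 = -1.9480
df = 33, t-critical = ±2.035
Decision: fail to reject H₀

Answer: t = -1.9480, fail to reject H₀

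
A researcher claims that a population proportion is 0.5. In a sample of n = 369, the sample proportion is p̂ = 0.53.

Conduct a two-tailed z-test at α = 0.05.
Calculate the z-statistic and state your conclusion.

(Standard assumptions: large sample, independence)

H₀: p = 0.5, H₁: p ≠ 0.5
Standard error: SE = √(p₀(1-p₀)/n) = √(0.5×0.5/369) = 0.026029
z-statistic: z = (p̂ - p₀)/SE = (0.53 - 0.5)/0.026029 = 1.1526
Critical value: z_0.025 = ±1.960
p-value = 0.2491
Decision: fail to reject H₀ at α = 0.05

Answer: z = 1.1526, fail to reject H₀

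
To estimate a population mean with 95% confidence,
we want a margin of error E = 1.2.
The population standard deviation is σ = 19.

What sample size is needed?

Answer: n = 964

Derivation:
z_0.025 = 1.960
n = (z×σ/E)² = (1.960×19/1.2)²
n = 963.0678
Round up: n = 964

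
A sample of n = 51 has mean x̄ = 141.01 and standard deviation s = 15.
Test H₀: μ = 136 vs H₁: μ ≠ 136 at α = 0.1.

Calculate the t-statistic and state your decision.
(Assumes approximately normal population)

Answer: t = 2.3853, reject H₀

Derivation:
df = n - 1 = 50
SE = s/√n = 15/√51 = 2.1004
t = (x̄ - μ₀)/SE = (141.01 - 136)/2.1004 = 2.3853
Critical value: t_{0.05,50} = ±1.676
p-value ≈ 0.0209
Decision: reject H₀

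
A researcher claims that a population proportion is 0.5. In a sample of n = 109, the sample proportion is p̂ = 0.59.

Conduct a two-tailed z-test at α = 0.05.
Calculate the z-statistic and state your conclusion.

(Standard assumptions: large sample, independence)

H₀: p = 0.5, H₁: p ≠ 0.5
Standard error: SE = √(p₀(1-p₀)/n) = √(0.5×0.5/109) = 0.047891
z-statistic: z = (p̂ - p₀)/SE = (0.59 - 0.5)/0.047891 = 1.8793
Critical value: z_0.025 = ±1.960
p-value = 0.0602
Decision: fail to reject H₀ at α = 0.05

Answer: z = 1.8793, fail to reject H₀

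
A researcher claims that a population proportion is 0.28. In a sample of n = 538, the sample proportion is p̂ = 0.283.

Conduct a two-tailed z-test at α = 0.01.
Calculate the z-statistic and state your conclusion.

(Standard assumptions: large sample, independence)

H₀: p = 0.28, H₁: p ≠ 0.28
Standard error: SE = √(p₀(1-p₀)/n) = √(0.28×0.72/538) = 0.019358
z-statistic: z = (p̂ - p₀)/SE = (0.283 - 0.28)/0.019358 = 0.1550
Critical value: z_0.005 = ±2.576
p-value = 0.8768
Decision: fail to reject H₀ at α = 0.01

Answer: z = 0.1550, fail to reject H₀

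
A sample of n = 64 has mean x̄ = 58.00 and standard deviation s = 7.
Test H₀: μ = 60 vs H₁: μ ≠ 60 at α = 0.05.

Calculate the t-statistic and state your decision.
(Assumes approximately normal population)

df = n - 1 = 63
SE = s/√n = 7/√64 = 0.8750
t = (x̄ - μ₀)/SE = (58.00 - 60)/0.8750 = -2.2857
Critical value: t_{0.025,63} = ±1.998
p-value ≈ 0.0256
Decision: reject H₀

Answer: t = -2.2857, reject H₀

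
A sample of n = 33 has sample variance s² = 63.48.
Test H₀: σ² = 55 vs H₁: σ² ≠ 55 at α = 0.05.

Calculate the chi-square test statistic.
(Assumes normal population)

df = n - 1 = 32
χ² = (n-1)s²/σ₀² = 32×63.48/55 = 36.9338
Critical values: χ²_{0.975,32} = 18.291, χ²_{0.025,32} = 49.480
Rejection region: χ² < 18.291 or χ² > 49.480
Decision: fail to reject H₀

Answer: χ² = 36.9338, fail to reject H₀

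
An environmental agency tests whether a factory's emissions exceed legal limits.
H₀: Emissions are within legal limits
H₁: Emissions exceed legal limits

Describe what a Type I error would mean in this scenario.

Answer: Citing a compliant factory for excess emissions

Derivation:
Type I error: rejecting H₀ when it is actually true (false positive).
Type II error: failing to reject H₀ when H₁ is actually true (false negative).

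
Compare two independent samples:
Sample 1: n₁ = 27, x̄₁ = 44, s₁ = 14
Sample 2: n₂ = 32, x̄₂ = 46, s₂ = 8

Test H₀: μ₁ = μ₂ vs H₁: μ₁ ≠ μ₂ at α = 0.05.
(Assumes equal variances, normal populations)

Pooled variance: s²_p = [26×14² + 31×8²]/(57) = 124.2105
s_p = 11.1450
SE = s_p×√(1/n₁ + 1/n₂) = 11.1450×√(1/27 + 1/32) = 2.9124
t = (x̄₁ - x̄₂)/SE = (44 - 46)/2.9124 = -0.6867
df = 57, t-critical = ±2.002
Decision: fail to reject H₀

Answer: t = -0.6867, fail to reject H₀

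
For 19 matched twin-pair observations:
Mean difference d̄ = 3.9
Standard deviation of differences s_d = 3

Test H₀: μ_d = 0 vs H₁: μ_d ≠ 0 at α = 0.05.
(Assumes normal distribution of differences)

Answer: t = 5.6670, reject H₀

Derivation:
df = n - 1 = 18
SE = s_d/√n = 3/√19 = 0.6882
t = d̄/SE = 3.9/0.6882 = 5.6670
Critical value: t_{0.025,18} = ±2.101
p-value < 0.0001
Decision: reject H₀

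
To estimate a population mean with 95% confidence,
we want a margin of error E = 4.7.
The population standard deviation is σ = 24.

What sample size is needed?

z_0.025 = 1.960
n = (z×σ/E)² = (1.960×24/4.7)²
n = 100.1703
Round up: n = 101

Answer: n = 101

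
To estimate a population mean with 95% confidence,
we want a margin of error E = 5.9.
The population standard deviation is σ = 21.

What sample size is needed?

Answer: n = 49

Derivation:
z_0.025 = 1.960
n = (z×σ/E)² = (1.960×21/5.9)²
n = 48.6684
Round up: n = 49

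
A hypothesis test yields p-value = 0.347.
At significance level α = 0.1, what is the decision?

Compare p-value to α:
0.347 ≥ 0.1
Decision: fail to reject H₀

Answer: fail to reject H₀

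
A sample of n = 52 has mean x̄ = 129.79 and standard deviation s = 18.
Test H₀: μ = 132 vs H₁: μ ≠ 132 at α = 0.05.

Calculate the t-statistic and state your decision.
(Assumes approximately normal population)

Answer: t = -0.8853, fail to reject H₀

Derivation:
df = n - 1 = 51
SE = s/√n = 18/√52 = 2.4962
t = (x̄ - μ₀)/SE = (129.79 - 132)/2.4962 = -0.8853
Critical value: t_{0.025,51} = ±2.008
p-value ≈ 0.3801
Decision: fail to reject H₀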